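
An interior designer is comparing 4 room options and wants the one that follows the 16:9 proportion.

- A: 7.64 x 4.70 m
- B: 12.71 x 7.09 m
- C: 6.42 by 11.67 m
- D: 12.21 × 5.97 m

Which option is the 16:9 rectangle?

B

Target 16:9 ≈ 1.778.
A: 1.626 (Δ0.152)  B: 1.793 (Δ0.015)  C: 1.818 (Δ0.040)  D: 2.045 (Δ0.267)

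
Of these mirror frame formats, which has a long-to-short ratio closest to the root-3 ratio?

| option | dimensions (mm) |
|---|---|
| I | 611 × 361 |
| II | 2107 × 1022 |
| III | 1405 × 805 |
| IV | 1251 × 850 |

Ratios (long/short): I ≈ 1.693; II ≈ 2.062; III ≈ 1.745; IV ≈ 1.472.
root-3 ≈ 1.732; option III is nearest (Δ 0.013).

III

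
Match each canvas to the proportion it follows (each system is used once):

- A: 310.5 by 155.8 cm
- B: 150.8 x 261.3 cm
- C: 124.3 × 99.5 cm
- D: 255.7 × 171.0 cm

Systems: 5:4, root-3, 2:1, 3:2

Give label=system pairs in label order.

Ratios: A ≈ 1.993; B ≈ 1.733; C ≈ 1.249; D ≈ 1.495.
Targets: 5:4 ≈ 1.250; root-3 ≈ 1.732; 2:1 ≈ 2.000; 3:2 ≈ 1.500.

A=2:1, B=root-3, C=5:4, D=3:2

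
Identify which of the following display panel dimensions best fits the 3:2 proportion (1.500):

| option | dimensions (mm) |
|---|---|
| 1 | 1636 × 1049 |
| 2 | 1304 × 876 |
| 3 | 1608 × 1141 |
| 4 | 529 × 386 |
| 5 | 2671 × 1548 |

2

Target 3:2 ≈ 1.500.
1: 1.560 (Δ0.060)  2: 1.489 (Δ0.011)  3: 1.409 (Δ0.091)  4: 1.370 (Δ0.130)  5: 1.725 (Δ0.225)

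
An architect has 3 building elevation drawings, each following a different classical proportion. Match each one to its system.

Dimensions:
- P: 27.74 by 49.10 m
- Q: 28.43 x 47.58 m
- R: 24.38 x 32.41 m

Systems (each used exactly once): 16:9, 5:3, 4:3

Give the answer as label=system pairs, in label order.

Ratios: P ≈ 1.770; Q ≈ 1.674; R ≈ 1.329.
Targets: 16:9 ≈ 1.778; 5:3 ≈ 1.667; 4:3 ≈ 1.333.

P=16:9, Q=5:3, R=4:3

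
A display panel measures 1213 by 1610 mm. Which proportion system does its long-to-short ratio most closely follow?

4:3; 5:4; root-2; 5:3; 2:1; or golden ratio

4:3

1610/1213 ≈ 1.327. Nearest candidates are 4:3 (1.333, off by 0.006) and 5:4 (1.250, off by 0.077).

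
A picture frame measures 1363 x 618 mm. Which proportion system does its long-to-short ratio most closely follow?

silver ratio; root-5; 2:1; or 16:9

1363/618 ≈ 2.206. Nearest candidates are root-5 (2.236, off by 0.030) and 2:1 (2.000, off by 0.206).

root-5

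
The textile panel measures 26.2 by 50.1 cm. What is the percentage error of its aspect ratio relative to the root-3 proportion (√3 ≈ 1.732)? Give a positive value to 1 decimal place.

Ratio = 50.1 / 26.2 ≈ 1.9122.
Ideal root-3 ≈ 1.7321. |1.9122 − 1.7321| / 1.7321 ≈ 10.40% → 10.4%.

10.4%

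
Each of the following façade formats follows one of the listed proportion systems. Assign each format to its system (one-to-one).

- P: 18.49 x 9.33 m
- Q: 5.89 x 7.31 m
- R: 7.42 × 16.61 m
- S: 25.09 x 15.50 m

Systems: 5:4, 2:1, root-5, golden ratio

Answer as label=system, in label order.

Ratios: P ≈ 1.982; Q ≈ 1.241; R ≈ 2.239; S ≈ 1.619.
Targets: 5:4 ≈ 1.250; 2:1 ≈ 2.000; root-5 ≈ 2.236; golden ratio ≈ 1.618.

P=2:1, Q=5:4, R=root-5, S=golden ratio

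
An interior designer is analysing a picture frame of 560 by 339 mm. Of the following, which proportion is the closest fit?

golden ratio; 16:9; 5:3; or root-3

5:3

Ratio = 560 / 339 ≈ 1.652.
Distances: golden ratio 1.618 (Δ 0.034); 16:9 1.778 (Δ 0.126); 5:3 1.667 (Δ 0.015); root-3 1.732 (Δ 0.080).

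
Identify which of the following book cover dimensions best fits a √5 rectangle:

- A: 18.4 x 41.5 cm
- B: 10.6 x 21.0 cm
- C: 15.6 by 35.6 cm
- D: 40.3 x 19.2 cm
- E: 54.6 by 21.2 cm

A

Ratios (long/short): A ≈ 2.255; B ≈ 1.981; C ≈ 2.282; D ≈ 2.099; E ≈ 2.575.
root-5 ≈ 2.236; option A is nearest (Δ 0.019).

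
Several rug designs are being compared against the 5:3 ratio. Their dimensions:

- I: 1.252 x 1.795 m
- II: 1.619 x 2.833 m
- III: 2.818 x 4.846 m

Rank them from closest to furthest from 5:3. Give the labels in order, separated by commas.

Ratios: I = 1.795 / 1.252 ≈ 1.434; II = 2.833 / 1.619 ≈ 1.750; III = 4.846 / 2.818 ≈ 1.720.
|Δ from 1.667|: I 0.233; II 0.083; III 0.053.

III, II, I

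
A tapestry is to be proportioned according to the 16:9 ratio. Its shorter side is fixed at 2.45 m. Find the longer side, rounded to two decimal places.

4.36 m

16:9 ≈ 1.77778.
Longer side = 2.45 × 1.77778 ≈ 4.3556 → 4.36 m.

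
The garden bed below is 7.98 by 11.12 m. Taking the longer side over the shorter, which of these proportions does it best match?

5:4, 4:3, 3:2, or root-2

root-2

Ratio = 11.12 / 7.98 ≈ 1.393.
Distances: 5:4 1.250 (Δ 0.143); 4:3 1.333 (Δ 0.060); 3:2 1.500 (Δ 0.107); root-2 1.414 (Δ 0.021).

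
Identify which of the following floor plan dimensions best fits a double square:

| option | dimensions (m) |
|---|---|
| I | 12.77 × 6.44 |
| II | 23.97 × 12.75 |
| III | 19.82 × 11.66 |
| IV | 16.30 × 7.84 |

Ratios (long/short): I ≈ 1.983; II ≈ 1.880; III ≈ 1.700; IV ≈ 2.079.
2:1 ≈ 2.000; option I is nearest (Δ 0.017).

I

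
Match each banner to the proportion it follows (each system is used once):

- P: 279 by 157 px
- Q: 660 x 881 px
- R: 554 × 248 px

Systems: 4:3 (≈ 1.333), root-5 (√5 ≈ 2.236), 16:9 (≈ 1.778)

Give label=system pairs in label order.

P = 279/157 ≈ 1.777 → 16:9 (1.778)
Q = 881/660 ≈ 1.335 → 4:3 (1.333)
R = 554/248 ≈ 2.234 → root-5 (2.236)

P=16:9, Q=4:3, R=root-5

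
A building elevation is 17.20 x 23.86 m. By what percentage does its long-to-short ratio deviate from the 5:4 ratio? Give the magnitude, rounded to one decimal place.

Ratio = 23.86 / 17.20 ≈ 1.3872.
Ideal 5:4 = 1.2500. |1.3872 − 1.2500| / 1.2500 ≈ 10.98% → 11.0%.

11.0%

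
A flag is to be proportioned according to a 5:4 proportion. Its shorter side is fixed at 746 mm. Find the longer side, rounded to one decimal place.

5:4 = 1.25000.
Longer side = 746 × 1.25000 ≈ 932.500 → 932.5 mm.

932.5 mm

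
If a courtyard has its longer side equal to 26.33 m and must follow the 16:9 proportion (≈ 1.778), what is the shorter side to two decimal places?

14.81 m

16:9 ≈ 1.77778.
Shorter side = 26.33 ÷ 1.77778 ≈ 14.8106 → 14.81 m.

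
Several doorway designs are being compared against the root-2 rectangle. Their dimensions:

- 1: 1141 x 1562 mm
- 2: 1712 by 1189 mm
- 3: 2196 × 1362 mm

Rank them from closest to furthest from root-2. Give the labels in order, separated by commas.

1: 1562/1141 ≈ 1.369 → |1.369 − 1.414| = 0.045
2: 1712/1189 ≈ 1.440 → |1.440 − 1.414| = 0.026
3: 2196/1362 ≈ 1.612 → |1.612 − 1.414| = 0.198

2, 1, 3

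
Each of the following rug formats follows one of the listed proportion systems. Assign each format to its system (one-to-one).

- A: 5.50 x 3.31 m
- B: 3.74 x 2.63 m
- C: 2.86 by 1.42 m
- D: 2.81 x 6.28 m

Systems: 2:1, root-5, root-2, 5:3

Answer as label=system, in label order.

A=5:3, B=root-2, C=2:1, D=root-5

Ratios: A ≈ 1.662; B ≈ 1.422; C ≈ 2.014; D ≈ 2.235.
Targets: 2:1 ≈ 2.000; root-5 ≈ 2.236; root-2 ≈ 1.414; 5:3 ≈ 1.667.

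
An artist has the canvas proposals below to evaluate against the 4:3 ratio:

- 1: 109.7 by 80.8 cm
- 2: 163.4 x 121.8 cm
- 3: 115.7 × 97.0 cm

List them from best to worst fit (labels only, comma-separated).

2, 1, 3

1: 109.7/80.8 ≈ 1.358 → |1.358 − 1.333| = 0.025
2: 163.4/121.8 ≈ 1.342 → |1.342 − 1.333| = 0.009
3: 115.7/97.0 ≈ 1.193 → |1.193 − 1.333| = 0.140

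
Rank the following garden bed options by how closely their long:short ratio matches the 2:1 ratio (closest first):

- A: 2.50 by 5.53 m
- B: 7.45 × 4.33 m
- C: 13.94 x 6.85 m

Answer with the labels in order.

C, A, B

Ratios: A = 5.53 / 2.50 ≈ 2.212; B = 7.45 / 4.33 ≈ 1.721; C = 13.94 / 6.85 ≈ 2.035.
|Δ from 2.000|: A 0.212; B 0.279; C 0.035.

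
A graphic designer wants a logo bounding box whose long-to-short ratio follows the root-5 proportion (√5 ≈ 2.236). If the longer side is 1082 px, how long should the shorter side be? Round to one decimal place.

483.9 px

root-5 ≈ 2.23607.
Shorter side = 1082 ÷ 2.23607 ≈ 483.885 → 483.9 px.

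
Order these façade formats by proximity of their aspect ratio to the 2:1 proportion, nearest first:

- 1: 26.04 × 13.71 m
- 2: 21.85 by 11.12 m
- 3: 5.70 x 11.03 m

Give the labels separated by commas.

1: 26.04/13.71 ≈ 1.899 → |1.899 − 2.000| = 0.101
2: 21.85/11.12 ≈ 1.965 → |1.965 − 2.000| = 0.035
3: 11.03/5.70 ≈ 1.935 → |1.935 − 2.000| = 0.065

2, 3, 1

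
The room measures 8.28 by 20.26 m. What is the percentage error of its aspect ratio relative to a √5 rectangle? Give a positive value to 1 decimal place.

Ratio = 20.26 / 8.28 ≈ 2.4469.
Ideal root-5 ≈ 2.2361. |2.4469 − 2.2361| / 2.2361 ≈ 9.43% → 9.4%.

9.4%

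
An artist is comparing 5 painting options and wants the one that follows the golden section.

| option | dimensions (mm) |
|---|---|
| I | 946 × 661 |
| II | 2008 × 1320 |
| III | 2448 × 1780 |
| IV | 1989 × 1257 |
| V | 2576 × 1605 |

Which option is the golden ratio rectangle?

V

Target golden ratio ≈ 1.618.
I: 1.431 (Δ0.187)  II: 1.521 (Δ0.097)  III: 1.375 (Δ0.243)  IV: 1.582 (Δ0.036)  V: 1.605 (Δ0.013)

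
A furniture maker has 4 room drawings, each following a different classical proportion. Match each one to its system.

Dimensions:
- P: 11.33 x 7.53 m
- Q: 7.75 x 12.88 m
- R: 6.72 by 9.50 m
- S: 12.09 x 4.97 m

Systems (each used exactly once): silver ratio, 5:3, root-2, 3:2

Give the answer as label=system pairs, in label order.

Ratios: P ≈ 1.505; Q ≈ 1.662; R ≈ 1.414; S ≈ 2.433.
Targets: silver ratio ≈ 2.414; 5:3 ≈ 1.667; root-2 ≈ 1.414; 3:2 ≈ 1.500.

P=3:2, Q=5:3, R=root-2, S=silver ratio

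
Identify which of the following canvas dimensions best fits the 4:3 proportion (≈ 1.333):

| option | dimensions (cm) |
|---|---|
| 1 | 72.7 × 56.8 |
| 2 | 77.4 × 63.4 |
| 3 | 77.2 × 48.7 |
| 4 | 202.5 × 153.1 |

4

Target 4:3 ≈ 1.333.
1: 1.280 (Δ0.053)  2: 1.221 (Δ0.112)  3: 1.585 (Δ0.252)  4: 1.323 (Δ0.010)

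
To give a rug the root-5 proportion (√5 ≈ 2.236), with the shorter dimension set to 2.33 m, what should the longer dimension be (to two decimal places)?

root-5 ≈ 2.23607.
Longer side = 2.33 × 2.23607 ≈ 5.2100 → 5.21 m.

5.21 m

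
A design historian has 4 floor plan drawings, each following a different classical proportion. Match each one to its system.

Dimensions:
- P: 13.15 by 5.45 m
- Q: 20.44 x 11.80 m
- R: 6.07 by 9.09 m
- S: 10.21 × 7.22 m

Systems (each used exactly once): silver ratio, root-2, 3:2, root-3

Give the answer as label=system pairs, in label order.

P = 13.15/5.45 ≈ 2.413 → silver ratio (2.414)
Q = 20.44/11.80 ≈ 1.732 → root-3 (1.732)
R = 9.09/6.07 ≈ 1.498 → 3:2 (1.500)
S = 10.21/7.22 ≈ 1.414 → root-2 (1.414)

P=silver ratio, Q=root-3, R=3:2, S=root-2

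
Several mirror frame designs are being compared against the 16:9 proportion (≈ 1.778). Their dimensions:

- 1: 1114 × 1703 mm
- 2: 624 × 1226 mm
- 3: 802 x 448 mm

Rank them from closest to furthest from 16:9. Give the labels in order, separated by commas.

3, 2, 1

1: 1703/1114 ≈ 1.529 → |1.529 − 1.778| = 0.249
2: 1226/624 ≈ 1.965 → |1.965 − 1.778| = 0.187
3: 802/448 ≈ 1.790 → |1.790 − 1.778| = 0.012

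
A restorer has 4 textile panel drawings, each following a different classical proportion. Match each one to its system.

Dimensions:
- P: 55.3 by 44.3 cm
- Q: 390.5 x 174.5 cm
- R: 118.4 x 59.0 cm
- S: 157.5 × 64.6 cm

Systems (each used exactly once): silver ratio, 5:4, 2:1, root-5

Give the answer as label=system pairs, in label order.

P=5:4, Q=root-5, R=2:1, S=silver ratio

Ratios: P ≈ 1.248; Q ≈ 2.238; R ≈ 2.007; S ≈ 2.438.
Targets: silver ratio ≈ 2.414; 5:4 ≈ 1.250; 2:1 ≈ 2.000; root-5 ≈ 2.236.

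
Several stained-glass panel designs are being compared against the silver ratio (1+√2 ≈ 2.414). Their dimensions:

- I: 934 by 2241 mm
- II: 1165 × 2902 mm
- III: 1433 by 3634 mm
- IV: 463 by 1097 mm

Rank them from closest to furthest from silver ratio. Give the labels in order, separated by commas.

I, IV, II, III

Ratios: I = 2241 / 934 ≈ 2.399; II = 2902 / 1165 ≈ 2.491; III = 3634 / 1433 ≈ 2.536; IV = 1097 / 463 ≈ 2.369.
|Δ from 2.414|: I 0.015; II 0.077; III 0.122; IV 0.045.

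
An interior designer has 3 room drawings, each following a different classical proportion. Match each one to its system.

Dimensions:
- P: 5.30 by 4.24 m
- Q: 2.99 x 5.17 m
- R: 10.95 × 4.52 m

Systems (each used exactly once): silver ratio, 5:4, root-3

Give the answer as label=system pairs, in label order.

P = 5.30/4.24 ≈ 1.250 → 5:4 (1.250)
Q = 5.17/2.99 ≈ 1.729 → root-3 (1.732)
R = 10.95/4.52 ≈ 2.423 → silver ratio (2.414)

P=5:4, Q=root-3, R=silver ratio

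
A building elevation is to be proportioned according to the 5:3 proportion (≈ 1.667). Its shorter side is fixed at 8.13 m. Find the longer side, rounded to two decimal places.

13.55 m

5:3 ≈ 1.66667.
Longer side = 8.13 × 1.66667 ≈ 13.5500 → 13.55 m.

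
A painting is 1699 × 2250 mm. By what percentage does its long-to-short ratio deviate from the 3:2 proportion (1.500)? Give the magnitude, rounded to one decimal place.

Ratio = 2250 / 1699 ≈ 1.3243.
Ideal 3:2 = 1.5000. |1.3243 − 1.5000| / 1.5000 ≈ 11.71% → 11.7%.

11.7%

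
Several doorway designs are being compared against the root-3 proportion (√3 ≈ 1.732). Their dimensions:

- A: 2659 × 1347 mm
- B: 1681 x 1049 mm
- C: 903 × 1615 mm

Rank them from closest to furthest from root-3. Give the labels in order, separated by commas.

C, B, A

A: 2659/1347 ≈ 1.974 → |1.974 − 1.732| = 0.242
B: 1681/1049 ≈ 1.602 → |1.602 − 1.732| = 0.130
C: 1615/903 ≈ 1.788 → |1.788 − 1.732| = 0.056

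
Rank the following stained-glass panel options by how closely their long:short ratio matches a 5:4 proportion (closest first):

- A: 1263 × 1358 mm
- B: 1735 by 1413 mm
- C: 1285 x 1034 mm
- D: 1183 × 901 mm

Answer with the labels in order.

Ratios: A = 1358 / 1263 ≈ 1.075; B = 1735 / 1413 ≈ 1.228; C = 1285 / 1034 ≈ 1.243; D = 1183 / 901 ≈ 1.313.
|Δ from 1.250|: A 0.175; B 0.022; C 0.007; D 0.063.

C, B, D, A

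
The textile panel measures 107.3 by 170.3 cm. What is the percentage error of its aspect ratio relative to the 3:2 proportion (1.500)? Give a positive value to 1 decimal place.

Ratio = 170.3 / 107.3 ≈ 1.5871.
Ideal 3:2 = 1.5000. |1.5871 − 1.5000| / 1.5000 ≈ 5.81% → 5.8%.

5.8%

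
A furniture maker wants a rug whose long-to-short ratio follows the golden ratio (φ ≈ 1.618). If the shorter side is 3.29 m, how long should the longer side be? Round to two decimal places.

golden ratio ≈ 1.61803.
Longer side = 3.29 × 1.61803 ≈ 5.3233 → 5.32 m.

5.32 m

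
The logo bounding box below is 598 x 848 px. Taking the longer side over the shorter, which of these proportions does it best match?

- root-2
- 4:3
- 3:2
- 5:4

root-2

Ratio = 848 / 598 ≈ 1.418.
Distances: root-2 1.414 (Δ 0.004); 4:3 1.333 (Δ 0.085); 3:2 1.500 (Δ 0.082); 5:4 1.250 (Δ 0.168).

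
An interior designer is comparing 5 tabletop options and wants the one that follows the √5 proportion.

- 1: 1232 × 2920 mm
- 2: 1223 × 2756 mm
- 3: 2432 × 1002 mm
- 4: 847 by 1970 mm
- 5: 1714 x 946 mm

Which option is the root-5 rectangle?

2

Ratios (long/short): 1 ≈ 2.370; 2 ≈ 2.253; 3 ≈ 2.427; 4 ≈ 2.326; 5 ≈ 1.812.
root-5 ≈ 2.236; option 2 is nearest (Δ 0.017).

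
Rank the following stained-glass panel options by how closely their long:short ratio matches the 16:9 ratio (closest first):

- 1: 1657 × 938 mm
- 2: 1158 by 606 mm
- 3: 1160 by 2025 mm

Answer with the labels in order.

1, 3, 2

Ratios: 1 = 1657 / 938 ≈ 1.767; 2 = 1158 / 606 ≈ 1.911; 3 = 2025 / 1160 ≈ 1.746.
|Δ from 1.778|: 1 0.011; 2 0.133; 3 0.032.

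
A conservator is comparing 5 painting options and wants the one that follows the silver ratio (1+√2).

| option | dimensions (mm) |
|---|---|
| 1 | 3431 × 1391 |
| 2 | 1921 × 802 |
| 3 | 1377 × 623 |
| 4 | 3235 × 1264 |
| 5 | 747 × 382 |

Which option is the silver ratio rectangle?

Target silver ratio ≈ 2.414.
1: 2.467 (Δ0.053)  2: 2.395 (Δ0.019)  3: 2.210 (Δ0.204)  4: 2.559 (Δ0.145)  5: 1.955 (Δ0.459)

2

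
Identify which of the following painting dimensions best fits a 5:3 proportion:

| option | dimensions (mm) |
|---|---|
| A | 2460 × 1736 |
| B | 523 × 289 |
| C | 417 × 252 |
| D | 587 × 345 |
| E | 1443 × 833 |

Target 5:3 ≈ 1.667.
A: 1.417 (Δ0.250)  B: 1.810 (Δ0.143)  C: 1.655 (Δ0.012)  D: 1.701 (Δ0.034)  E: 1.732 (Δ0.065)

C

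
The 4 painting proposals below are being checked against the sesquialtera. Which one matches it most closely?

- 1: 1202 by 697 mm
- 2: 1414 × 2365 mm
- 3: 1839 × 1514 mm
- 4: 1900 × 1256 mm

4

Ratios (long/short): 1 ≈ 1.725; 2 ≈ 1.673; 3 ≈ 1.215; 4 ≈ 1.513.
3:2 ≈ 1.500; option 4 is nearest (Δ 0.013).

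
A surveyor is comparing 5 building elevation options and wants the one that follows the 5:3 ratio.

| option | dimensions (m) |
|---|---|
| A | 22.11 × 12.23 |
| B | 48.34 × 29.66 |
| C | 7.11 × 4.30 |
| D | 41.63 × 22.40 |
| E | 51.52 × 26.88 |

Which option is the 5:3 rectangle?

Target 5:3 ≈ 1.667.
A: 1.808 (Δ0.141)  B: 1.630 (Δ0.037)  C: 1.653 (Δ0.014)  D: 1.858 (Δ0.191)  E: 1.917 (Δ0.250)

C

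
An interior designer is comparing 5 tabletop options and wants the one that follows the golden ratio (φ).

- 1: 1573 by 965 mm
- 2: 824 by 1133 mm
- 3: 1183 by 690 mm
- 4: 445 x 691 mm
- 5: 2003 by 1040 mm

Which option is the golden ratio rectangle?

Ratios (long/short): 1 ≈ 1.630; 2 ≈ 1.375; 3 ≈ 1.714; 4 ≈ 1.553; 5 ≈ 1.926.
golden ratio ≈ 1.618; option 1 is nearest (Δ 0.012).

1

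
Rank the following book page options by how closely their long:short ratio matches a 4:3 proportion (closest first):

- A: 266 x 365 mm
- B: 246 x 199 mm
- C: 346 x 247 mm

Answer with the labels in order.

Ratios: A = 365 / 266 ≈ 1.372; B = 246 / 199 ≈ 1.236; C = 346 / 247 ≈ 1.401.
|Δ from 1.333|: A 0.039; B 0.097; C 0.068.

A, C, B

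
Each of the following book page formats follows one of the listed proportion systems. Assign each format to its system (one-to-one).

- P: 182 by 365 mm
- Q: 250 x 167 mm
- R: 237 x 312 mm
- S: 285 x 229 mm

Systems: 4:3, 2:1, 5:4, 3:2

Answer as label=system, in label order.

P=2:1, Q=3:2, R=4:3, S=5:4

Ratios: P ≈ 2.005; Q ≈ 1.497; R ≈ 1.316; S ≈ 1.245.
Targets: 4:3 ≈ 1.333; 2:1 ≈ 2.000; 5:4 ≈ 1.250; 3:2 ≈ 1.500.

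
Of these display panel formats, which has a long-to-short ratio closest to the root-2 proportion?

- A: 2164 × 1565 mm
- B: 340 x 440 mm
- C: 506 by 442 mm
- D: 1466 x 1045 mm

Ratios (long/short): A ≈ 1.383; B ≈ 1.294; C ≈ 1.145; D ≈ 1.403.
root-2 ≈ 1.414; option D is nearest (Δ 0.011).

D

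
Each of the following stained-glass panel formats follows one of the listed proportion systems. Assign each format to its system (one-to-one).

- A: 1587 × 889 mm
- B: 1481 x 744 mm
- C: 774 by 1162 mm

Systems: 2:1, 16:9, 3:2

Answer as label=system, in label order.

A=16:9, B=2:1, C=3:2

Ratios: A ≈ 1.785; B ≈ 1.991; C ≈ 1.501.
Targets: 2:1 ≈ 2.000; 16:9 ≈ 1.778; 3:2 ≈ 1.500.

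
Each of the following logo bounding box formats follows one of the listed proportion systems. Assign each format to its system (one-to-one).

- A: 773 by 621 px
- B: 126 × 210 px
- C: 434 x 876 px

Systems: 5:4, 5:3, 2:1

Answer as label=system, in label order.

Ratios: A ≈ 1.245; B ≈ 1.667; C ≈ 2.018.
Targets: 5:4 ≈ 1.250; 5:3 ≈ 1.667; 2:1 ≈ 2.000.

A=5:4, B=5:3, C=2:1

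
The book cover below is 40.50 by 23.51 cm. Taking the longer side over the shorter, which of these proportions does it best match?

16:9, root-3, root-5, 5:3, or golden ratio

40.50/23.51 ≈ 1.723. Nearest candidates are root-3 (1.732, off by 0.009) and 16:9 (1.778, off by 0.055).

root-3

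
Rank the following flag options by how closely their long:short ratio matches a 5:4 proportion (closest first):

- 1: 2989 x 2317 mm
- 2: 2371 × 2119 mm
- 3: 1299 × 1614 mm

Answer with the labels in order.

1: 2989/2317 ≈ 1.290 → |1.290 − 1.250| = 0.040
2: 2371/2119 ≈ 1.119 → |1.119 − 1.250| = 0.131
3: 1614/1299 ≈ 1.242 → |1.242 − 1.250| = 0.008

3, 1, 2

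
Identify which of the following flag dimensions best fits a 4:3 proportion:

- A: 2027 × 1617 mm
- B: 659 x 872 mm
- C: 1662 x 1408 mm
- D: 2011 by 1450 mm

B

Ratios (long/short): A ≈ 1.254; B ≈ 1.323; C ≈ 1.180; D ≈ 1.387.
4:3 ≈ 1.333; option B is nearest (Δ 0.010).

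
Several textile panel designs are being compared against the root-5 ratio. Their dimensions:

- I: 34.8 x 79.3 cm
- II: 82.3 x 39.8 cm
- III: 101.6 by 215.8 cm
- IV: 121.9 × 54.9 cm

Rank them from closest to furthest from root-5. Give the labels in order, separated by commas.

Ratios: I = 79.3 / 34.8 ≈ 2.279; II = 82.3 / 39.8 ≈ 2.068; III = 215.8 / 101.6 ≈ 2.124; IV = 121.9 / 54.9 ≈ 2.220.
|Δ from 2.236|: I 0.043; II 0.168; III 0.112; IV 0.016.

IV, I, III, II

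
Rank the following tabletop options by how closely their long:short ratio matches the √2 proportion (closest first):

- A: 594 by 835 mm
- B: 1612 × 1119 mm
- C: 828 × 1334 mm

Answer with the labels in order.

A, B, C

Ratios: A = 835 / 594 ≈ 1.406; B = 1612 / 1119 ≈ 1.441; C = 1334 / 828 ≈ 1.611.
|Δ from 1.414|: A 0.008; B 0.027; C 0.197.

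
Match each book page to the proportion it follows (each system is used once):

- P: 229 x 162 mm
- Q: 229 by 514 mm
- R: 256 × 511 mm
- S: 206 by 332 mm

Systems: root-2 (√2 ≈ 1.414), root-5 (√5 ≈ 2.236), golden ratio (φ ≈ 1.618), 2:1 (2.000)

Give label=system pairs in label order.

P=root-2, Q=root-5, R=2:1, S=golden ratio

P = 229/162 ≈ 1.414 → root-2 (1.414)
Q = 514/229 ≈ 2.245 → root-5 (2.236)
R = 511/256 ≈ 1.996 → 2:1 (2.000)
S = 332/206 ≈ 1.612 → golden ratio (1.618)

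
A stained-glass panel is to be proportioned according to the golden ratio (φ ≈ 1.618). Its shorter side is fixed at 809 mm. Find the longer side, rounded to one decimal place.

1309.0 mm

golden ratio ≈ 1.61803.
Longer side = 809 × 1.61803 ≈ 1308.986 → 1309.0 mm.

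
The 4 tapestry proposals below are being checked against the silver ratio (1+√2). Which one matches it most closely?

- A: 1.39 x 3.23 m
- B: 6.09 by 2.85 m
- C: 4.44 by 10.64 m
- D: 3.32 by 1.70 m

Target silver ratio ≈ 2.414.
A: 2.324 (Δ0.090)  B: 2.137 (Δ0.277)  C: 2.396 (Δ0.018)  D: 1.953 (Δ0.461)

C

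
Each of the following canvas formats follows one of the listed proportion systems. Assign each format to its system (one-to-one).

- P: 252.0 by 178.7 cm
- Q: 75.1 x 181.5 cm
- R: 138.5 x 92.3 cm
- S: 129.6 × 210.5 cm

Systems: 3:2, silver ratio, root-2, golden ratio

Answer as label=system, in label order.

P=root-2, Q=silver ratio, R=3:2, S=golden ratio

Ratios: P ≈ 1.410; Q ≈ 2.417; R ≈ 1.501; S ≈ 1.624.
Targets: 3:2 ≈ 1.500; silver ratio ≈ 2.414; root-2 ≈ 1.414; golden ratio ≈ 1.618.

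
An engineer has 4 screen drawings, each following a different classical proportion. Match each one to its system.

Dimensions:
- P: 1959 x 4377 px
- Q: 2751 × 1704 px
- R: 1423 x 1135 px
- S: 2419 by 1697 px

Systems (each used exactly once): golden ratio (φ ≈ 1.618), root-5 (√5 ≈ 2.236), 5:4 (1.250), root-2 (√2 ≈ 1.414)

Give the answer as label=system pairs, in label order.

P=root-5, Q=golden ratio, R=5:4, S=root-2

P = 4377/1959 ≈ 2.234 → root-5 (2.236)
Q = 2751/1704 ≈ 1.614 → golden ratio (1.618)
R = 1423/1135 ≈ 1.254 → 5:4 (1.250)
S = 2419/1697 ≈ 1.425 → root-2 (1.414)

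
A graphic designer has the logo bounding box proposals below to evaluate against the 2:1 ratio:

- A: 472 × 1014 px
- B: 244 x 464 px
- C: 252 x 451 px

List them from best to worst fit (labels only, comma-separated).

B, A, C

A: 1014/472 ≈ 2.148 → |2.148 − 2.000| = 0.148
B: 464/244 ≈ 1.902 → |1.902 − 2.000| = 0.098
C: 451/252 ≈ 1.790 → |1.790 − 2.000| = 0.210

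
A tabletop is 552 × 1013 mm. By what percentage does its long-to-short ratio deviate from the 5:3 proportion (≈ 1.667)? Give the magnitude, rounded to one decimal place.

Ratio = 1013 / 552 ≈ 1.8351.
Ideal 5:3 ≈ 1.6667. |1.8351 − 1.6667| / 1.6667 ≈ 10.10% → 10.1%.

10.1%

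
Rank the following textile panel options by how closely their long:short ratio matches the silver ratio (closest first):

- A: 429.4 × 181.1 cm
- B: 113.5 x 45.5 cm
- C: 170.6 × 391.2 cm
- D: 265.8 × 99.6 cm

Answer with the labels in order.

A: 429.4/181.1 ≈ 2.371 → |2.371 − 2.414| = 0.043
B: 113.5/45.5 ≈ 2.495 → |2.495 − 2.414| = 0.081
C: 391.2/170.6 ≈ 2.293 → |2.293 − 2.414| = 0.121
D: 265.8/99.6 ≈ 2.669 → |2.669 − 2.414| = 0.255

A, B, C, D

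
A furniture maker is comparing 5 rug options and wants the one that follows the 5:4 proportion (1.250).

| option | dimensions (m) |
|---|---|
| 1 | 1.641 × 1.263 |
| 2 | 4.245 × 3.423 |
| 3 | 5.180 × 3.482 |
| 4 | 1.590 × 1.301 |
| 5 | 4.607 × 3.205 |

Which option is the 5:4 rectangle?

2

Ratios (long/short): 1 ≈ 1.299; 2 ≈ 1.240; 3 ≈ 1.488; 4 ≈ 1.222; 5 ≈ 1.437.
5:4 ≈ 1.250; option 2 is nearest (Δ 0.010).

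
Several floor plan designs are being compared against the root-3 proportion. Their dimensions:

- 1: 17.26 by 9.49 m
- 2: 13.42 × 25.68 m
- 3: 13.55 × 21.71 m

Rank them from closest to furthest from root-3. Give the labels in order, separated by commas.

Ratios: 1 = 17.26 / 9.49 ≈ 1.819; 2 = 25.68 / 13.42 ≈ 1.914; 3 = 21.71 / 13.55 ≈ 1.602.
|Δ from 1.732|: 1 0.087; 2 0.182; 3 0.130.

1, 3, 2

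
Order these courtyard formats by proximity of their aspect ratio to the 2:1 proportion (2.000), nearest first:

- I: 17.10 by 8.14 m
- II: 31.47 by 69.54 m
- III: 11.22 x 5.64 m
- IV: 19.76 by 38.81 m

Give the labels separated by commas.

III, IV, I, II

Ratios: I = 17.10 / 8.14 ≈ 2.101; II = 69.54 / 31.47 ≈ 2.210; III = 11.22 / 5.64 ≈ 1.989; IV = 38.81 / 19.76 ≈ 1.964.
|Δ from 2.000|: I 0.101; II 0.210; III 0.011; IV 0.036.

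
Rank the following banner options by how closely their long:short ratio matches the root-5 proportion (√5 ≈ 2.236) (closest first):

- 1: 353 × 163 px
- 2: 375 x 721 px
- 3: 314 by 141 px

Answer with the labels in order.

3, 1, 2

Ratios: 1 = 353 / 163 ≈ 2.166; 2 = 721 / 375 ≈ 1.923; 3 = 314 / 141 ≈ 2.227.
|Δ from 2.236|: 1 0.070; 2 0.313; 3 0.009.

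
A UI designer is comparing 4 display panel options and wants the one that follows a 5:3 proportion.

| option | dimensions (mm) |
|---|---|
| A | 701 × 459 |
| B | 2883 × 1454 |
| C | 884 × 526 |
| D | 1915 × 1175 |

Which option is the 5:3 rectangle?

Ratios (long/short): A ≈ 1.527; B ≈ 1.983; C ≈ 1.681; D ≈ 1.630.
5:3 ≈ 1.667; option C is nearest (Δ 0.014).

C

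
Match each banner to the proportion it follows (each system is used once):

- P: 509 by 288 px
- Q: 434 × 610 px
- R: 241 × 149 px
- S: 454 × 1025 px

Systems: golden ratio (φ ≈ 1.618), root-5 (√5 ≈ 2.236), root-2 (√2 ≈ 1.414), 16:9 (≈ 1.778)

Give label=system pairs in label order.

Ratios: P ≈ 1.767; Q ≈ 1.406; R ≈ 1.617; S ≈ 2.258.
Targets: golden ratio ≈ 1.618; root-5 ≈ 2.236; root-2 ≈ 1.414; 16:9 ≈ 1.778.

P=16:9, Q=root-2, R=golden ratio, S=root-5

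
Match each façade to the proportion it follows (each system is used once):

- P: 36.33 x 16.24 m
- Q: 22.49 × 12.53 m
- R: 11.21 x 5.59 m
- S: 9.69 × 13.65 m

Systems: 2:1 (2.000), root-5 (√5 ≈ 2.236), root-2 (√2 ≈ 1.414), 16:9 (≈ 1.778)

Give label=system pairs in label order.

Ratios: P ≈ 2.237; Q ≈ 1.795; R ≈ 2.005; S ≈ 1.409.
Targets: 2:1 ≈ 2.000; root-5 ≈ 2.236; root-2 ≈ 1.414; 16:9 ≈ 1.778.

P=root-5, Q=16:9, R=2:1, S=root-2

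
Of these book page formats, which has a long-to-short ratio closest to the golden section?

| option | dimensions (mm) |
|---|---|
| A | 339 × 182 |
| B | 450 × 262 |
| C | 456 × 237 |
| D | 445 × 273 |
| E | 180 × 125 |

Ratios (long/short): A ≈ 1.863; B ≈ 1.718; C ≈ 1.924; D ≈ 1.630; E ≈ 1.440.
golden ratio ≈ 1.618; option D is nearest (Δ 0.012).

D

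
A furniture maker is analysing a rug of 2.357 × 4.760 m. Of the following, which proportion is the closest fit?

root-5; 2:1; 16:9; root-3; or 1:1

2:1

Ratio = 4.760 / 2.357 ≈ 2.020.
Distances: root-5 2.236 (Δ 0.216); 2:1 2.000 (Δ 0.020); 16:9 1.778 (Δ 0.242); root-3 1.732 (Δ 0.288); 1:1 1.000 (Δ 1.020).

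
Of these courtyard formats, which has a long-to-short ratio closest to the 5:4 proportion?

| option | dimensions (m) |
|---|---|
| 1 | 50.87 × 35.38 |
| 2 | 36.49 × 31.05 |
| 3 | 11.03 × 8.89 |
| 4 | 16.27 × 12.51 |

3

Ratios (long/short): 1 ≈ 1.438; 2 ≈ 1.175; 3 ≈ 1.241; 4 ≈ 1.301.
5:4 ≈ 1.250; option 3 is nearest (Δ 0.009).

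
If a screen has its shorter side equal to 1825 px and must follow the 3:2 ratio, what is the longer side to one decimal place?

3:2 = 1.50000.
Longer side = 1825 × 1.50000 ≈ 2737.500 → 2737.5 px.

2737.5 px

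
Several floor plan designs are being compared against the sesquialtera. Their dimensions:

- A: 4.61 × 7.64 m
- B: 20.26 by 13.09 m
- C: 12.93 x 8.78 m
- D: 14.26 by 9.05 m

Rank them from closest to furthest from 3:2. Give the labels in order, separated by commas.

A: 7.64/4.61 ≈ 1.657 → |1.657 − 1.500| = 0.157
B: 20.26/13.09 ≈ 1.548 → |1.548 − 1.500| = 0.048
C: 12.93/8.78 ≈ 1.473 → |1.473 − 1.500| = 0.027
D: 14.26/9.05 ≈ 1.576 → |1.576 − 1.500| = 0.076

C, B, D, A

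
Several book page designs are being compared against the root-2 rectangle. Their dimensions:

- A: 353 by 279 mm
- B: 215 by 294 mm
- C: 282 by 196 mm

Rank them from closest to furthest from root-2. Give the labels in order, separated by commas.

Ratios: A = 353 / 279 ≈ 1.265; B = 294 / 215 ≈ 1.367; C = 282 / 196 ≈ 1.439.
|Δ from 1.414|: A 0.149; B 0.047; C 0.025.

C, B, A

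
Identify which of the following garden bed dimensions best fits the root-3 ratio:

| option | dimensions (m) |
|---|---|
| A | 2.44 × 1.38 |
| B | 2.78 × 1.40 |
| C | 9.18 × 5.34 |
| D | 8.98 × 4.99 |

C

Target root-3 ≈ 1.732.
A: 1.768 (Δ0.036)  B: 1.986 (Δ0.254)  C: 1.719 (Δ0.013)  D: 1.800 (Δ0.068)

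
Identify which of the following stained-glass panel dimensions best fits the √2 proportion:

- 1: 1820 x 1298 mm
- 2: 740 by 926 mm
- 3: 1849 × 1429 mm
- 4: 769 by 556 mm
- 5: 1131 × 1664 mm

Target root-2 ≈ 1.414.
1: 1.402 (Δ0.012)  2: 1.251 (Δ0.163)  3: 1.294 (Δ0.120)  4: 1.383 (Δ0.031)  5: 1.471 (Δ0.057)

1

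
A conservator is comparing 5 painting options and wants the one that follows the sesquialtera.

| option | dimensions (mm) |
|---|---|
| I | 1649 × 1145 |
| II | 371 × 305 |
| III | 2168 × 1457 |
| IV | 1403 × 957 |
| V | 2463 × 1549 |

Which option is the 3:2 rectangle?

Ratios (long/short): I ≈ 1.440; II ≈ 1.216; III ≈ 1.488; IV ≈ 1.466; V ≈ 1.590.
3:2 ≈ 1.500; option III is nearest (Δ 0.012).

III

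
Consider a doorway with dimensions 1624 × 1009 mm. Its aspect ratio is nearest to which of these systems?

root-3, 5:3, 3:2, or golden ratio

1624/1009 ≈ 1.610. Nearest candidates are golden ratio (1.618, off by 0.008) and 5:3 (1.667, off by 0.057).

golden ratio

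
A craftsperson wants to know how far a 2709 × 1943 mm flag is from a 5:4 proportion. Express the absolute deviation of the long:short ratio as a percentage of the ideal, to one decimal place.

Ratio = 2709 / 1943 ≈ 1.3942.
Ideal 5:4 = 1.2500. |1.3942 − 1.2500| / 1.2500 ≈ 11.54% → 11.5%.

11.5%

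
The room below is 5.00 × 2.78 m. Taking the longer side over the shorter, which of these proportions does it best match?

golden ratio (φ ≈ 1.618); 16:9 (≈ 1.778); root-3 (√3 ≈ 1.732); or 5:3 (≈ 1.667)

16:9

Ratio = 5.00 / 2.78 ≈ 1.799.
Distances: golden ratio 1.618 (Δ 0.181); 16:9 1.778 (Δ 0.021); root-3 1.732 (Δ 0.067); 5:3 1.667 (Δ 0.132).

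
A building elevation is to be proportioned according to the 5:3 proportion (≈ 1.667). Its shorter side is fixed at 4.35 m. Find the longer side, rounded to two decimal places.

7.25 m

5:3 ≈ 1.66667.
Longer side = 4.35 × 1.66667 ≈ 7.2500 → 7.25 m.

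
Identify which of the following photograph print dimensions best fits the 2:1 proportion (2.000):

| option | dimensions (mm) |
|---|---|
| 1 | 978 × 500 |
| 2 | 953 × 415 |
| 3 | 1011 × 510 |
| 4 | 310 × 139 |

Target 2:1 ≈ 2.000.
1: 1.956 (Δ0.044)  2: 2.296 (Δ0.296)  3: 1.982 (Δ0.018)  4: 2.230 (Δ0.230)

3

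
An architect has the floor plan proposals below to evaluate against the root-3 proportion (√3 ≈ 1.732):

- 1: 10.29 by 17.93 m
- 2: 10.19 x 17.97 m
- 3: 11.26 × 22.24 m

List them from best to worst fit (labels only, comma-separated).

1, 2, 3

Ratios: 1 = 17.93 / 10.29 ≈ 1.742; 2 = 17.97 / 10.19 ≈ 1.763; 3 = 22.24 / 11.26 ≈ 1.975.
|Δ from 1.732|: 1 0.010; 2 0.031; 3 0.243.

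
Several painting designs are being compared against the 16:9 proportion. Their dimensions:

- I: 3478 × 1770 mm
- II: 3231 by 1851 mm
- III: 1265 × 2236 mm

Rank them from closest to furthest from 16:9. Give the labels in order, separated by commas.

III, II, I

I: 3478/1770 ≈ 1.965 → |1.965 − 1.778| = 0.187
II: 3231/1851 ≈ 1.746 → |1.746 − 1.778| = 0.032
III: 2236/1265 ≈ 1.768 → |1.768 − 1.778| = 0.010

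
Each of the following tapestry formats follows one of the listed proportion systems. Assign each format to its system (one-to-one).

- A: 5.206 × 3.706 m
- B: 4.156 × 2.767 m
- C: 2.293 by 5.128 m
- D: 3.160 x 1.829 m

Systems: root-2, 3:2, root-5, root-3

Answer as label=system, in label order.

A=root-2, B=3:2, C=root-5, D=root-3

Ratios: A ≈ 1.405; B ≈ 1.502; C ≈ 2.236; D ≈ 1.728.
Targets: root-2 ≈ 1.414; 3:2 ≈ 1.500; root-5 ≈ 2.236; root-3 ≈ 1.732.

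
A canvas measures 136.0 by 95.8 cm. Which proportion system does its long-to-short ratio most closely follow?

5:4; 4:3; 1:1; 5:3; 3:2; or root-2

Ratio = 136.0 / 95.8 ≈ 1.420.
Distances: 5:4 1.250 (Δ 0.170); 4:3 1.333 (Δ 0.087); 1:1 1.000 (Δ 0.420); 5:3 1.667 (Δ 0.247); 3:2 1.500 (Δ 0.080); root-2 1.414 (Δ 0.006).

root-2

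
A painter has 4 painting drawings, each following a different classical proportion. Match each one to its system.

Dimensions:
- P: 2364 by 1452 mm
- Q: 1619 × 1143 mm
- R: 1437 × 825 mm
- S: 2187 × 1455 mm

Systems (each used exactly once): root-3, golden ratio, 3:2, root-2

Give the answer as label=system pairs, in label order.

P=golden ratio, Q=root-2, R=root-3, S=3:2

P = 2364/1452 ≈ 1.628 → golden ratio (1.618)
Q = 1619/1143 ≈ 1.416 → root-2 (1.414)
R = 1437/825 ≈ 1.742 → root-3 (1.732)
S = 2187/1455 ≈ 1.503 → 3:2 (1.500)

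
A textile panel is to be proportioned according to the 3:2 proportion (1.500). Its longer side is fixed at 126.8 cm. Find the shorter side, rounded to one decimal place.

3:2 = 1.50000.
Shorter side = 126.8 ÷ 1.50000 ≈ 84.533 → 84.5 cm.

84.5 cm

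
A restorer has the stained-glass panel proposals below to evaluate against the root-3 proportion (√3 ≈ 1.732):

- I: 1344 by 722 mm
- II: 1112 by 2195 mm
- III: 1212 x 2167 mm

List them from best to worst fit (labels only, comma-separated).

I: 1344/722 ≈ 1.861 → |1.861 − 1.732| = 0.129
II: 2195/1112 ≈ 1.974 → |1.974 − 1.732| = 0.242
III: 2167/1212 ≈ 1.788 → |1.788 − 1.732| = 0.056

III, I, II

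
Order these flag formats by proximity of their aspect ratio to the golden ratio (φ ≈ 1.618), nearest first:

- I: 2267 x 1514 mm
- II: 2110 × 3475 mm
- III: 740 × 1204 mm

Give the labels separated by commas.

III, II, I

Ratios: I = 2267 / 1514 ≈ 1.497; II = 3475 / 2110 ≈ 1.647; III = 1204 / 740 ≈ 1.627.
|Δ from 1.618|: I 0.121; II 0.029; III 0.009.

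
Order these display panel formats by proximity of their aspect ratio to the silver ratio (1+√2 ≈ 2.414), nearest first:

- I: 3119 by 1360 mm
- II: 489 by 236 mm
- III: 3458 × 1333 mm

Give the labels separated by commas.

I: 3119/1360 ≈ 2.293 → |2.293 − 2.414| = 0.121
II: 489/236 ≈ 2.072 → |2.072 − 2.414| = 0.342
III: 3458/1333 ≈ 2.594 → |2.594 − 2.414| = 0.180

I, III, II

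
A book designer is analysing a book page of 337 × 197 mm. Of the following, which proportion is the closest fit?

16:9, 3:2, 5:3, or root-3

Ratio = 337 / 197 ≈ 1.711.
Distances: 16:9 1.778 (Δ 0.067); 3:2 1.500 (Δ 0.211); 5:3 1.667 (Δ 0.044); root-3 1.732 (Δ 0.021).

root-3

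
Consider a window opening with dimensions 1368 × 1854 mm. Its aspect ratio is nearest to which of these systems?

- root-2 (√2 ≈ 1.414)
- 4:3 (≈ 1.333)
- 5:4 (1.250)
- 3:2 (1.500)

4:3

1854/1368 ≈ 1.355. Nearest candidates are 4:3 (1.333, off by 0.022) and root-2 (1.414, off by 0.059).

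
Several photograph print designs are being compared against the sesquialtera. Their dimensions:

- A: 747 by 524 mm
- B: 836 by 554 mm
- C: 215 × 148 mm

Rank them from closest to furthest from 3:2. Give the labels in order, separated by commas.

A: 747/524 ≈ 1.426 → |1.426 − 1.500| = 0.074
B: 836/554 ≈ 1.509 → |1.509 − 1.500| = 0.009
C: 215/148 ≈ 1.453 → |1.453 − 1.500| = 0.047

B, C, A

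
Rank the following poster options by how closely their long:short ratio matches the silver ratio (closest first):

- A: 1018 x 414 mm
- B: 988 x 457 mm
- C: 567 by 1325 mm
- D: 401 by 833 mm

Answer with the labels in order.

A, C, B, D

Ratios: A = 1018 / 414 ≈ 2.459; B = 988 / 457 ≈ 2.162; C = 1325 / 567 ≈ 2.337; D = 833 / 401 ≈ 2.077.
|Δ from 2.414|: A 0.045; B 0.252; C 0.077; D 0.337.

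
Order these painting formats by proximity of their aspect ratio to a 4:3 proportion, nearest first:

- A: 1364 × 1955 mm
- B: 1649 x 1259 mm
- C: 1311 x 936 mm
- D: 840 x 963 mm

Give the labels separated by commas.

A: 1955/1364 ≈ 1.433 → |1.433 − 1.333| = 0.100
B: 1649/1259 ≈ 1.310 → |1.310 − 1.333| = 0.023
C: 1311/936 ≈ 1.401 → |1.401 − 1.333| = 0.068
D: 963/840 ≈ 1.146 → |1.146 − 1.333| = 0.187

B, C, A, D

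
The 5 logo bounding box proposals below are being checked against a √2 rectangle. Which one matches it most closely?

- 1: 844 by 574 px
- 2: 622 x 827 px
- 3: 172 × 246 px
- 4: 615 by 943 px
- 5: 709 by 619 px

Target root-2 ≈ 1.414.
1: 1.470 (Δ0.056)  2: 1.330 (Δ0.084)  3: 1.430 (Δ0.016)  4: 1.533 (Δ0.119)  5: 1.145 (Δ0.269)

3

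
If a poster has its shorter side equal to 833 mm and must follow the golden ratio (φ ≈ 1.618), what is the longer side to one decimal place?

golden ratio ≈ 1.61803.
Longer side = 833 × 1.61803 ≈ 1347.819 → 1347.8 mm.

1347.8 mm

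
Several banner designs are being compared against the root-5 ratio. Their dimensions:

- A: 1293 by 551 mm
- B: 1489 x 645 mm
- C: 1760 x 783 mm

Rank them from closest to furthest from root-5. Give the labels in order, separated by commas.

A: 1293/551 ≈ 2.347 → |2.347 − 2.236| = 0.111
B: 1489/645 ≈ 2.309 → |2.309 − 2.236| = 0.073
C: 1760/783 ≈ 2.248 → |2.248 − 2.236| = 0.012

C, B, A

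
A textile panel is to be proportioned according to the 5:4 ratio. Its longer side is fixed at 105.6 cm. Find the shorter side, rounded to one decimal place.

84.5 cm

5:4 = 1.25000.
Shorter side = 105.6 ÷ 1.25000 ≈ 84.480 → 84.5 cm.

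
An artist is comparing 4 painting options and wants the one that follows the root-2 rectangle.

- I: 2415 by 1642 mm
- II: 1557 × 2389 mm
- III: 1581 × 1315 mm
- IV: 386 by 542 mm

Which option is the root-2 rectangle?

IV

Target root-2 ≈ 1.414.
I: 1.471 (Δ0.057)  II: 1.534 (Δ0.120)  III: 1.202 (Δ0.212)  IV: 1.404 (Δ0.010)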